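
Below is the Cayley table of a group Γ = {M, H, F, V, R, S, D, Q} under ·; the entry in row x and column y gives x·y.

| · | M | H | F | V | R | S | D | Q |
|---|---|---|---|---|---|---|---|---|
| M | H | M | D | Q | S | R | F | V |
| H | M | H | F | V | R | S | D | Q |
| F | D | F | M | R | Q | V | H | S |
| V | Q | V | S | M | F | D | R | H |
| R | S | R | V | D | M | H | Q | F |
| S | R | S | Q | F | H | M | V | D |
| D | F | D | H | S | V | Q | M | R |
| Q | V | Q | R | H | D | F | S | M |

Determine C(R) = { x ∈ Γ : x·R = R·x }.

{H, M, R, S}

Compare row R with column R entry by entry.
S·R = H = R·S, so S commutes with R.
F·R = Q but R·F = V, so F does not.
Collecting the elements that commute with R: C(R) = {H, M, R, S}.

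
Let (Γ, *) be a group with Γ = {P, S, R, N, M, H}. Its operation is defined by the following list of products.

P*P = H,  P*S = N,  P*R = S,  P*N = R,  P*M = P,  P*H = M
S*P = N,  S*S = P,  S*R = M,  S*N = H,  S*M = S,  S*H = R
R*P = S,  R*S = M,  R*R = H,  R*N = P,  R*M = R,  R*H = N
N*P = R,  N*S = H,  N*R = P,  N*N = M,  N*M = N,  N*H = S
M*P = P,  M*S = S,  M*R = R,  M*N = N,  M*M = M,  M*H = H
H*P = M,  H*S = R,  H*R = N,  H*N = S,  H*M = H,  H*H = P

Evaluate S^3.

S^1 = S
S^2 = S*S = P
S^3 = P*S = N

N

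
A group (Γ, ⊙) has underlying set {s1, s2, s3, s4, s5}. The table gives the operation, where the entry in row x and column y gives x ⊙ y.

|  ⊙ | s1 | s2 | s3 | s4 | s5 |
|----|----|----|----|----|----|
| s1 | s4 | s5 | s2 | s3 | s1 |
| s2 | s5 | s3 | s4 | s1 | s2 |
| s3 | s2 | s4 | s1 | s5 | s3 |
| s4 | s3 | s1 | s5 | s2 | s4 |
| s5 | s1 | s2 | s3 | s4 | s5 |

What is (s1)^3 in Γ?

s1^1 = s1
s1^2 = s1 ⊙ s1 = s4
s1^3 = s4 ⊙ s1 = s3
(Structurally, Γ here is isomorphic to the cyclic group Z_5.)

s3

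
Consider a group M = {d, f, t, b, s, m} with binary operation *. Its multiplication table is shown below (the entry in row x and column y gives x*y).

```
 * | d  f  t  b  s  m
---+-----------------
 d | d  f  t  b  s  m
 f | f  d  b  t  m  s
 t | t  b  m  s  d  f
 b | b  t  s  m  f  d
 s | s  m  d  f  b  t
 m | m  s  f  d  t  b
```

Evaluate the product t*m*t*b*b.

d

t*m = f
f*t = b
b*b = m
m*b = d
(Structurally, M here is isomorphic to the cyclic group Z_6.)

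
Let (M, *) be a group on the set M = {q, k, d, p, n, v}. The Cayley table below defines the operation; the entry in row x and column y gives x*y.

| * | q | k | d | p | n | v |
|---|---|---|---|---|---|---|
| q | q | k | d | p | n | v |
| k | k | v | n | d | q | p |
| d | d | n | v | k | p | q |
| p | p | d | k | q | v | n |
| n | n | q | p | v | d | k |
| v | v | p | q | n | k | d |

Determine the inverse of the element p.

p

First locate the identity: row q matches the header, so q is the identity.
Scan row p for q: p*p = q. Hence p^(-1) = p.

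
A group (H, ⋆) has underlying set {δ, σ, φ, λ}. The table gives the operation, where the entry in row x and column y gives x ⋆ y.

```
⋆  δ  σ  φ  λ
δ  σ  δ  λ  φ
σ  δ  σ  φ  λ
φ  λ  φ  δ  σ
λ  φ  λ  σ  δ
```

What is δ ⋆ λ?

φ

Read row δ, column λ: δ ⋆ λ = φ.
(Structurally, H here is isomorphic to the cyclic group Z_4.)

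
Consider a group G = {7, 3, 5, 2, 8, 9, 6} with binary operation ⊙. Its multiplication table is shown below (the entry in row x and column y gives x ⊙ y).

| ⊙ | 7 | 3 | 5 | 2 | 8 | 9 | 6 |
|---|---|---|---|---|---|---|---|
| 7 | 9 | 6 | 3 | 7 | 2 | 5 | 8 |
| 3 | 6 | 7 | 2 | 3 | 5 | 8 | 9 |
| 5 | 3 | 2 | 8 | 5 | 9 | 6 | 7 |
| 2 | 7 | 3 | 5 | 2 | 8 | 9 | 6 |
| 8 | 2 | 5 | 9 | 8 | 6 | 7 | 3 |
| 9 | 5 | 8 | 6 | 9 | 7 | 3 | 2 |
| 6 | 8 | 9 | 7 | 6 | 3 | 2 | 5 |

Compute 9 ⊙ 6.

Read row 9, column 6: 9 ⊙ 6 = 2.

2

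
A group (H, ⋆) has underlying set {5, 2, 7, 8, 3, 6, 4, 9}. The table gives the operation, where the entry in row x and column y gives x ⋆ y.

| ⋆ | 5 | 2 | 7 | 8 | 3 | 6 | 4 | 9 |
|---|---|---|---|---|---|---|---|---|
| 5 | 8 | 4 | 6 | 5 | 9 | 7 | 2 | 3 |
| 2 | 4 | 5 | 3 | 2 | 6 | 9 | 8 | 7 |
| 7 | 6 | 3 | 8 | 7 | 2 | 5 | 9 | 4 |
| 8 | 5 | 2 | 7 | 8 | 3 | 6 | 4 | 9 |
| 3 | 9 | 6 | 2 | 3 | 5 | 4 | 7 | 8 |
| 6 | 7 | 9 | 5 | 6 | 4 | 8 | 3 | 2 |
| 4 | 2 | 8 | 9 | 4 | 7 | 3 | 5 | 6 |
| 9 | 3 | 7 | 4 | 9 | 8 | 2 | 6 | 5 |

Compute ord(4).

4

The identity element is 8 (its row matches the header).
4^1 = 4
4^2 = 4 ⋆ 4 = 5
4^3 = 5 ⋆ 4 = 2
4^4 = 2 ⋆ 4 = 8
The first power of 4 equal to the identity is 4^4, so ord(4) = 4.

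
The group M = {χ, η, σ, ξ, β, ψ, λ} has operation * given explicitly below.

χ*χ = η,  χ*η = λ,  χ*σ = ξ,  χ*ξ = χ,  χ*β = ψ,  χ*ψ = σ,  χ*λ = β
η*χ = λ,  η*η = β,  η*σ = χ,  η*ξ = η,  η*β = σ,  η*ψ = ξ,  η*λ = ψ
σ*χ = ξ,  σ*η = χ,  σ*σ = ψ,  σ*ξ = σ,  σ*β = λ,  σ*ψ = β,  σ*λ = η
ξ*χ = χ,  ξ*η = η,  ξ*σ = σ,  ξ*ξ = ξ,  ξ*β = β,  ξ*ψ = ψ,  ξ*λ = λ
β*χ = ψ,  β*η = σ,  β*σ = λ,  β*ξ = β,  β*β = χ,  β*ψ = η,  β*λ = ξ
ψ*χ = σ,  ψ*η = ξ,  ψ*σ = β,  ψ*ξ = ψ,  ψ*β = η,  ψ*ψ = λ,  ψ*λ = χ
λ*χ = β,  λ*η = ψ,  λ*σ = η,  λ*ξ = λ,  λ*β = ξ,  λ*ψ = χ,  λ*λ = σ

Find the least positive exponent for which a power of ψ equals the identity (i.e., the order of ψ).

7

The identity element is ξ (its row matches the header).
ψ^1 = ψ
ψ^2 = ψ*ψ = λ
ψ^3 = λ*ψ = χ
ψ^4 = χ*ψ = σ
ψ^5 = σ*ψ = β
ψ^6 = β*ψ = η
ψ^7 = η*ψ = ξ
The first power of ψ equal to the identity is ψ^7, so ord(ψ) = 7.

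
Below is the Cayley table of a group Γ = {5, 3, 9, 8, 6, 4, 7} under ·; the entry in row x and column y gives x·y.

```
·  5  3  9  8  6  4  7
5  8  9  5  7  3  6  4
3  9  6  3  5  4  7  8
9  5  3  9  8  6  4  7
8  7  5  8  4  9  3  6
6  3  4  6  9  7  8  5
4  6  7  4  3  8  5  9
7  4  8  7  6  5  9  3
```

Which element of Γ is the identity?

9

The identity e satisfies e·x = x for all x, so its row in the table reproduces the column headers.
Row 9 reads: 5, 3, 9, 8, 6, 4, 7 — exactly the header order. So 9 is the identity.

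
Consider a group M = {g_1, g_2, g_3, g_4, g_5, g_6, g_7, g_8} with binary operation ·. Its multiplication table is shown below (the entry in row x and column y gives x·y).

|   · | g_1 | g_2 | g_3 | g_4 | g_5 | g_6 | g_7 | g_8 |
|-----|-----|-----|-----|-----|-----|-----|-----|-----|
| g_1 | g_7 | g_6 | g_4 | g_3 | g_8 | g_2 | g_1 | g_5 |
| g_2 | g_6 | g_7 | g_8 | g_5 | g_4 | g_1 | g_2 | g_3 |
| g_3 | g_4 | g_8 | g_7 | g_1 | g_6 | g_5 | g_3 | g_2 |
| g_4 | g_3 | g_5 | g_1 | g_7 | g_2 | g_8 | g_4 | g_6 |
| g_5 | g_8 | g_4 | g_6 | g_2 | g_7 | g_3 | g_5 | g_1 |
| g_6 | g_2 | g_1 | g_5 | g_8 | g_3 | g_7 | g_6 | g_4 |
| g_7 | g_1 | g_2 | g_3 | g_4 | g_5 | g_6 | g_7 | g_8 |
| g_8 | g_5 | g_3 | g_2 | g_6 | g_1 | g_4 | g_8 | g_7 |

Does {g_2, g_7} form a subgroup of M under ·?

Yes

{g_2, g_7} contains the identity g_7.
Checking products: every product of two elements of {g_2, g_7} (read from the table) lies in {g_2, g_7}, so the set is closed.
In a finite group, a nonempty closed subset is a subgroup. So {g_2, g_7} ≤ M.
(Structurally, M here is isomorphic to the elementary abelian group (Z_2)^3.)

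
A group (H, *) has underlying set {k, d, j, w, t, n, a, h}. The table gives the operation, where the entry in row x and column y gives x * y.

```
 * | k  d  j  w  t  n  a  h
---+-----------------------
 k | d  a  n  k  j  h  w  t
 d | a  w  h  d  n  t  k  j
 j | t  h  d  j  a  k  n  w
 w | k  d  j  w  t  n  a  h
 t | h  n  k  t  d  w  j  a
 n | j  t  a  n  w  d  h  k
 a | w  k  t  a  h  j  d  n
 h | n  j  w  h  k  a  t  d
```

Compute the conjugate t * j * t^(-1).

h

The identity is w. In row t, the entry w sits in column n, so t^(-1) = n.
t * j = k
k * n = h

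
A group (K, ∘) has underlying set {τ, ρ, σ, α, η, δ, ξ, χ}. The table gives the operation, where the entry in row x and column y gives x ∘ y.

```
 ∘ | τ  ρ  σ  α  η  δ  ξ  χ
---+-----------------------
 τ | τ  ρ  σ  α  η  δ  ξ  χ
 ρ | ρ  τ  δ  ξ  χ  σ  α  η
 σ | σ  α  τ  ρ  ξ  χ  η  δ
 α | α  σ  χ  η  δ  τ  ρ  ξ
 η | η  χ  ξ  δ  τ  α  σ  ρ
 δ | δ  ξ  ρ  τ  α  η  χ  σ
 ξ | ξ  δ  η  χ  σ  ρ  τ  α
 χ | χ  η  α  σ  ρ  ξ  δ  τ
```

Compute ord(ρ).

2

The identity element is τ (its row matches the header).
ρ^1 = ρ
ρ^2 = ρ ∘ ρ = τ
The first power of ρ equal to the identity is ρ^2, so ord(ρ) = 2.
(Structurally, K here is isomorphic to the dihedral group D_4.)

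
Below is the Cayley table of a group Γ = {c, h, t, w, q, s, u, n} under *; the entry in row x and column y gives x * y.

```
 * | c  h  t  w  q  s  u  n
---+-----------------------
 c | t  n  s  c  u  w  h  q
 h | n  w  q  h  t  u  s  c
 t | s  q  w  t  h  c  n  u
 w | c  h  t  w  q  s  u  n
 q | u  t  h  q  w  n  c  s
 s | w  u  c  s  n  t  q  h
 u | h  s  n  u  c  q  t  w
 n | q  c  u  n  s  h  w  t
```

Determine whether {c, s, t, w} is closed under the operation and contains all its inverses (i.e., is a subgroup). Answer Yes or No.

Yes

{c, s, t, w} contains the identity w.
Checking products: every product of two elements of {c, s, t, w} (read from the table) lies in {c, s, t, w}, so the set is closed.
In a finite group, a nonempty closed subset is a subgroup. So {c, s, t, w} ≤ Γ.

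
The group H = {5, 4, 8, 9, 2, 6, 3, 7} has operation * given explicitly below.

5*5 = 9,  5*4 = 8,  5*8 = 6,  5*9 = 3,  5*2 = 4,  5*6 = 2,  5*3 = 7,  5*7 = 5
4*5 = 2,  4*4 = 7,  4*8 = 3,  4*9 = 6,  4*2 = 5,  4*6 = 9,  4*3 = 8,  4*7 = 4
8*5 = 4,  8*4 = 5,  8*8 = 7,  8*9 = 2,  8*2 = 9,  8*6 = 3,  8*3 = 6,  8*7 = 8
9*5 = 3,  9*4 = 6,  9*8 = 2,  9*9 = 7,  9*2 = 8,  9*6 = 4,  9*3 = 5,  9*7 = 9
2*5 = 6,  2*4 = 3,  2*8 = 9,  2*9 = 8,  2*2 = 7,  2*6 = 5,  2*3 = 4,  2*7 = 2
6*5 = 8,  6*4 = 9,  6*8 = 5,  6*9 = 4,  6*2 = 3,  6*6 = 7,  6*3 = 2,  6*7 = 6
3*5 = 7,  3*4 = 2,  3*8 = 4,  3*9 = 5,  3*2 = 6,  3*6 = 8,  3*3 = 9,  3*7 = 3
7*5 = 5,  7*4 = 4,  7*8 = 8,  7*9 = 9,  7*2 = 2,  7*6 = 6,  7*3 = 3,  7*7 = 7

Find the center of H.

{7, 9}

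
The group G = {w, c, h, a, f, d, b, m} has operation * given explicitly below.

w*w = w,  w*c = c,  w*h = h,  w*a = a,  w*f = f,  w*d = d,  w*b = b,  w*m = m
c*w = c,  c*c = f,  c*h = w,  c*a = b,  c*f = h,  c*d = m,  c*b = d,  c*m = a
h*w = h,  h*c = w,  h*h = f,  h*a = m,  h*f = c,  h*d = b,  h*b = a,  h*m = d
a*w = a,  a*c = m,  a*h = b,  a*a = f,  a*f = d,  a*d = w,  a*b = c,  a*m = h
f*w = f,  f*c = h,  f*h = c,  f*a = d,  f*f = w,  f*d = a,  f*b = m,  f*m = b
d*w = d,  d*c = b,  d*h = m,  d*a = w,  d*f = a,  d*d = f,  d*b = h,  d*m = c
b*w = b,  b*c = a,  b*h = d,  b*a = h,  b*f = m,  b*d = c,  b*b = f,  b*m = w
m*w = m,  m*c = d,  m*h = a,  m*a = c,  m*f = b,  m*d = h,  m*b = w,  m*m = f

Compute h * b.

a

Read row h, column b: h * b = a.
(Structurally, G here is isomorphic to the quaternion group Q_8.)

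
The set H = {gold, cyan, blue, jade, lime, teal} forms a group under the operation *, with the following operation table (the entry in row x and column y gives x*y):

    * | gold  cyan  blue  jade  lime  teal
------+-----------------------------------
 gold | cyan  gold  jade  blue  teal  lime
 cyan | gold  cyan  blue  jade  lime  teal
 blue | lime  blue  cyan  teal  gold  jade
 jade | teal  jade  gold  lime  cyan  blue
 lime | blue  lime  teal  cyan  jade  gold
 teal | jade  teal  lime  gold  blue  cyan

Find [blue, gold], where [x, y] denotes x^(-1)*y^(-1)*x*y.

jade

Identity is cyan; from the table blue^(-1) = blue and gold^(-1) = gold.
blue*gold = lime
lime*blue = teal
teal*gold = jade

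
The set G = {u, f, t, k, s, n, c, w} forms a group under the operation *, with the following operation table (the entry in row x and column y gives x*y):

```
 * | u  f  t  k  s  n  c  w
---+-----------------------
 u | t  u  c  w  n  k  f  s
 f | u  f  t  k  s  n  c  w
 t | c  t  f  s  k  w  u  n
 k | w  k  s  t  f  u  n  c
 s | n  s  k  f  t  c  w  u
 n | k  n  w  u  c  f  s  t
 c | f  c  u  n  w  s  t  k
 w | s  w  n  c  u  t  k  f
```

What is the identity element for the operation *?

The identity e satisfies e*x = x for all x, so its row in the table reproduces the column headers.
Row f reads: u, f, t, k, s, n, c, w — exactly the header order. So f is the identity.

f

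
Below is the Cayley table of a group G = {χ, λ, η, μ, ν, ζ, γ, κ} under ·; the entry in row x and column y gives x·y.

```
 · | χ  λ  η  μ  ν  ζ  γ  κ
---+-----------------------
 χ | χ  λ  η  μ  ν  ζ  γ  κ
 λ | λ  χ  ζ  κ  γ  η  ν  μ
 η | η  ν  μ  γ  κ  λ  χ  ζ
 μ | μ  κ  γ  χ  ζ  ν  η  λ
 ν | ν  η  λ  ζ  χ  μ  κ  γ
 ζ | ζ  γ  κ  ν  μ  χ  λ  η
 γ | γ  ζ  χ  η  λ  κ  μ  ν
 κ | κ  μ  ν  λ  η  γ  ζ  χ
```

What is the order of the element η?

The identity element is χ (its row matches the header).
η^1 = η
η^2 = η·η = μ
η^3 = μ·η = γ
η^4 = γ·η = χ
The first power of η equal to the identity is η^4, so ord(η) = 4.

4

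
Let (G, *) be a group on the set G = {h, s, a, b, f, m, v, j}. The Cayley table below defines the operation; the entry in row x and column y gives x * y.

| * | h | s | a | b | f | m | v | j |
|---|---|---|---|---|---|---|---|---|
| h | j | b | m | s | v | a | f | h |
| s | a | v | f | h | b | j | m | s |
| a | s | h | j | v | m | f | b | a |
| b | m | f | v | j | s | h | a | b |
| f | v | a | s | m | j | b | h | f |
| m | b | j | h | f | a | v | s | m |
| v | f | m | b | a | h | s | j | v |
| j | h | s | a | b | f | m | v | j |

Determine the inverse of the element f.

First locate the identity: row j matches the header, so j is the identity.
Scan row f for j: f * f = j. Hence f^(-1) = f.
(Structurally, G here is isomorphic to the dihedral group D_4.)

f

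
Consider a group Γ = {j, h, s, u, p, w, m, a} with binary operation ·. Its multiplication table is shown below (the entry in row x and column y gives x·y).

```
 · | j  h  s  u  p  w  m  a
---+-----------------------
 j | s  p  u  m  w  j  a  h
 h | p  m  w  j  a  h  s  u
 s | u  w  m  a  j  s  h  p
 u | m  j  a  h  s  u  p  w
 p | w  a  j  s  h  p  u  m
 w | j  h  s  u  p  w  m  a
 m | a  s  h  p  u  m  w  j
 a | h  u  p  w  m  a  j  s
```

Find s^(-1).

First locate the identity: row w matches the header, so w is the identity.
Scan row s for w: s·h = w. Hence s^(-1) = h.
(Structurally, Γ here is isomorphic to the cyclic group Z_8.)

h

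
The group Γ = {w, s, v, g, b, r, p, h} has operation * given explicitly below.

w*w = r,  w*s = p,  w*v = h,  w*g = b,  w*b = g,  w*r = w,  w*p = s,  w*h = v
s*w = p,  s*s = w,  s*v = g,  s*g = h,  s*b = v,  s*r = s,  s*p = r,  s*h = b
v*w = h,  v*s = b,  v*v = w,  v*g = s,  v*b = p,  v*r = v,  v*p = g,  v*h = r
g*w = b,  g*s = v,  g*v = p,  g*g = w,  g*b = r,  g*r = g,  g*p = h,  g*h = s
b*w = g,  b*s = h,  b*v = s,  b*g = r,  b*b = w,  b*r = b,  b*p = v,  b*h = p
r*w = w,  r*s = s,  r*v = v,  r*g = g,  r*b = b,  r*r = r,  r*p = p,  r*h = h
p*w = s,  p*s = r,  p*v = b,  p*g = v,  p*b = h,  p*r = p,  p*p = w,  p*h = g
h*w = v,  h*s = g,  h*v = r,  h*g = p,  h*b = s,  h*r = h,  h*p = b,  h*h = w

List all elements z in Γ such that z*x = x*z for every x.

{r, w}

An element z is central iff its row equals its column in the table.
For g: g*v = p ≠ s = v*g, so g ∉ Z.
Checking each element this way leaves Z(Γ) = {r, w}.
(Structurally, Γ here is isomorphic to the quaternion group Q_8.)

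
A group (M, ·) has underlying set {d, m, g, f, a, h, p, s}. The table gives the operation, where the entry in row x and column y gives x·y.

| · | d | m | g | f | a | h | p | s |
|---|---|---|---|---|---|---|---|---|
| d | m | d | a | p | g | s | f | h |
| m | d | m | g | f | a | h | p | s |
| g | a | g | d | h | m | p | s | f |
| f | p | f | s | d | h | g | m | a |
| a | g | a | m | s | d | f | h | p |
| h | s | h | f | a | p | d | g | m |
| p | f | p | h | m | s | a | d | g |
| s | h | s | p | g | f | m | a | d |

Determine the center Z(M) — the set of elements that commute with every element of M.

An element z is central iff its row equals its column in the table.
For a: a·s = p ≠ f = s·a, so a ∉ Z.
Checking each element this way leaves Z(M) = {d, m}.

{d, m}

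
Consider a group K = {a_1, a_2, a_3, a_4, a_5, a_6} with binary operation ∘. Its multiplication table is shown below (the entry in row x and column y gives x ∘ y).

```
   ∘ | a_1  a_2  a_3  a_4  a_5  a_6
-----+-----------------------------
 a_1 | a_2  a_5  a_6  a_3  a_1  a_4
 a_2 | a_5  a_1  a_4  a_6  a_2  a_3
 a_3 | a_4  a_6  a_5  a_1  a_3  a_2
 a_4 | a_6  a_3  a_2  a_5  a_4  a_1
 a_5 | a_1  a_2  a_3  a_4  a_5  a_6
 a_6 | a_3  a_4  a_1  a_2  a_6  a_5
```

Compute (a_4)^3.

a_4

a_4^1 = a_4
a_4^2 = a_4 ∘ a_4 = a_5
a_4^3 = a_5 ∘ a_4 = a_4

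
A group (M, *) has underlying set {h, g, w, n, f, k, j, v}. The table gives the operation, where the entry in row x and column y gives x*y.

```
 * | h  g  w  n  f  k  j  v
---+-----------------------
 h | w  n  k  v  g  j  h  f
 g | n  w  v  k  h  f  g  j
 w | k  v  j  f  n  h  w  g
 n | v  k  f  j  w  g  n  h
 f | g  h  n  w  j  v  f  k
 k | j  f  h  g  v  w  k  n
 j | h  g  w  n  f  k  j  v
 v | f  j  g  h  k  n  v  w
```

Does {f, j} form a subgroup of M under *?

{f, j} contains the identity j.
Checking products: every product of two elements of {f, j} (read from the table) lies in {f, j}, so the set is closed.
In a finite group, a nonempty closed subset is a subgroup. So {f, j} ≤ M.

Yes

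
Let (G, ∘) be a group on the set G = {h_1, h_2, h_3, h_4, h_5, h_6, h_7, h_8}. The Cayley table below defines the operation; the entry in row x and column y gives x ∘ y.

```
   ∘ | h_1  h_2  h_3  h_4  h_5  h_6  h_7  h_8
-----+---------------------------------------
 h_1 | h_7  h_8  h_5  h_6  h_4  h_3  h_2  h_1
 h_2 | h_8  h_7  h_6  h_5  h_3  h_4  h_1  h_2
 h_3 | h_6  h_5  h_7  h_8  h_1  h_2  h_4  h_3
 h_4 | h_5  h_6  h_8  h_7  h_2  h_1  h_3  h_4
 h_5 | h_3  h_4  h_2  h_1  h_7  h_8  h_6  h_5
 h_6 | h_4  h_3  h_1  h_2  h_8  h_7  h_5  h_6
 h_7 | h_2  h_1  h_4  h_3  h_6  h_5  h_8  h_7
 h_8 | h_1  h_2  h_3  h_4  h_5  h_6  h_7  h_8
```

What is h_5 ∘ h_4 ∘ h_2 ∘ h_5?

h_5

h_5 ∘ h_4 = h_1
h_1 ∘ h_2 = h_8
h_8 ∘ h_5 = h_5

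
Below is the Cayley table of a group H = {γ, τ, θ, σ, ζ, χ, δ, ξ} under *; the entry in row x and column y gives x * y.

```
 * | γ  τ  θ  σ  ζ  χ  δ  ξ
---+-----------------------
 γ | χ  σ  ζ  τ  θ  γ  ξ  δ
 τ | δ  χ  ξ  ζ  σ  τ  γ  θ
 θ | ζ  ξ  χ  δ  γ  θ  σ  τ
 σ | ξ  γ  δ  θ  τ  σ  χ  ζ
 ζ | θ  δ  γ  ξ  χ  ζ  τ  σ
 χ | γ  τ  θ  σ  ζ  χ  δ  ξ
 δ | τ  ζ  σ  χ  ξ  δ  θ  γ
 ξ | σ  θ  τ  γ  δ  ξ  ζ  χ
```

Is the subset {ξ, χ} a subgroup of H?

{ξ, χ} contains the identity χ.
Checking products: every product of two elements of {ξ, χ} (read from the table) lies in {ξ, χ}, so the set is closed.
In a finite group, a nonempty closed subset is a subgroup. So {ξ, χ} ≤ H.

Yes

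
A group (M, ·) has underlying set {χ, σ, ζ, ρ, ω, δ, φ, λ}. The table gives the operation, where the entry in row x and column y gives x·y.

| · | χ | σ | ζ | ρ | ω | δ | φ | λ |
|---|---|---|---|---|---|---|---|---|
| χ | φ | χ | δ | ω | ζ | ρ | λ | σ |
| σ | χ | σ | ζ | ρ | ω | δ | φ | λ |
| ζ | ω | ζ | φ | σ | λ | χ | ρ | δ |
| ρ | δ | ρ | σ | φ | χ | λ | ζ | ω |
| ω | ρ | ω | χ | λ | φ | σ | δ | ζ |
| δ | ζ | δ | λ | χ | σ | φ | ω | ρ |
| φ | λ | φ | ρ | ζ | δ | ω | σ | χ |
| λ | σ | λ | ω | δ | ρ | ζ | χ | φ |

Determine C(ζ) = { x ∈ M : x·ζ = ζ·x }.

Compare row ζ with column ζ entry by entry.
φ·ζ = ρ = ζ·φ, so φ commutes with ζ.
λ·ζ = ω but ζ·λ = δ, so λ does not.
Collecting the elements that commute with ζ: C(ζ) = {ζ, ρ, σ, φ}.
(Structurally, M here is isomorphic to the quaternion group Q_8.)

{ζ, ρ, σ, φ}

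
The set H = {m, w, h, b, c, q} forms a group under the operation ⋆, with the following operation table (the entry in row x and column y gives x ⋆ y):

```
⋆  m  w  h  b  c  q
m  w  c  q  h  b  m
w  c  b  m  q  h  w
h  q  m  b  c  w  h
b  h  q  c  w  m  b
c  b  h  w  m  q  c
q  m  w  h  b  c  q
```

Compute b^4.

b^1 = b
b^2 = b ⋆ b = w
b^3 = w ⋆ b = q
b^4 = q ⋆ b = b

b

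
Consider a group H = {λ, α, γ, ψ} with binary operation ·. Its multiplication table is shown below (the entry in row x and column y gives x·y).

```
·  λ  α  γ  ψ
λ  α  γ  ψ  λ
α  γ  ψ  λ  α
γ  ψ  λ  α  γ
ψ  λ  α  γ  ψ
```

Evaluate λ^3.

γ

λ^1 = λ
λ^2 = λ·λ = α
λ^3 = α·λ = γ
(Structurally, H here is isomorphic to the cyclic group Z_4.)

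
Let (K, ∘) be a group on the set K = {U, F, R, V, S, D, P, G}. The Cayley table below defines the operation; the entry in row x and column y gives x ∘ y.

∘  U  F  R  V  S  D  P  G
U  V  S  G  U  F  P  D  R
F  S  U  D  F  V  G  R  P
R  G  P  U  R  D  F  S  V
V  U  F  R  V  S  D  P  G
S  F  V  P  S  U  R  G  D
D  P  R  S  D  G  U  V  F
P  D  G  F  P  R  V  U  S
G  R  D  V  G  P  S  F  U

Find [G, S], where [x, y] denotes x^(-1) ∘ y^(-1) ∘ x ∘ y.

Identity is V; from the table G^(-1) = R and S^(-1) = F.
R ∘ F = P
P ∘ G = S
S ∘ S = U
(Structurally, K here is isomorphic to the quaternion group Q_8.)

U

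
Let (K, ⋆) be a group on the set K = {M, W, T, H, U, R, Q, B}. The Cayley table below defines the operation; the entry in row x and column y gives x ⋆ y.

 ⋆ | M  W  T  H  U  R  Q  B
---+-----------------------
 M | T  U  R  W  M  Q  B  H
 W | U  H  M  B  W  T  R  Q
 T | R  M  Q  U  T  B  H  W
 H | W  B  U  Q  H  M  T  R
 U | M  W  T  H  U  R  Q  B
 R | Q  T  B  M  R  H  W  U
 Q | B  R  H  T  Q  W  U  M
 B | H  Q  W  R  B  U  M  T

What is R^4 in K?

Q

R^1 = R
R^2 = R ⋆ R = H
R^3 = H ⋆ R = M
R^4 = M ⋆ R = Q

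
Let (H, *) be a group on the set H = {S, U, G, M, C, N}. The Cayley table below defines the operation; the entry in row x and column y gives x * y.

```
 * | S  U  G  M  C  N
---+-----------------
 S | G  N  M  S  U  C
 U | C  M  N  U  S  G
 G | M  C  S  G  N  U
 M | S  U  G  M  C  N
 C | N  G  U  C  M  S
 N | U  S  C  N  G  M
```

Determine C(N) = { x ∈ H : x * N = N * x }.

Compare row N with column N entry by entry.
S * N = C but N * S = U, so S does not.
Collecting the elements that commute with N: C(N) = {M, N}.

{M, N}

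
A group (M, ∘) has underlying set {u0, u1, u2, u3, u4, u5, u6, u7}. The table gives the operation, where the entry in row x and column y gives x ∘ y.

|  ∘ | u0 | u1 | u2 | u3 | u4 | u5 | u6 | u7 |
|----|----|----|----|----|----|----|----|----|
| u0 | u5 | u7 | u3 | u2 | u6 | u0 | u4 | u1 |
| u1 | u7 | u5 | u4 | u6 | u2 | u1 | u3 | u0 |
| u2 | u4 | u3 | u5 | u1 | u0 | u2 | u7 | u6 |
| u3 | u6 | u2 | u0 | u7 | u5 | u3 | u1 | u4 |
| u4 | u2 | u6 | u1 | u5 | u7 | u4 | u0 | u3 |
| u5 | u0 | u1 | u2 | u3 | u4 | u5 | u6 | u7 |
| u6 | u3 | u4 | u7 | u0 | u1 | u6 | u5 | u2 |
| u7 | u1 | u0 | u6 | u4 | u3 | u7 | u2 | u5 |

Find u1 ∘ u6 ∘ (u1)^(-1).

u2

The identity is u5. In row u1, the entry u5 sits in column u1, so u1^(-1) = u1.
u1 ∘ u6 = u3
u3 ∘ u1 = u2
(Structurally, M here is isomorphic to the dihedral group D_4.)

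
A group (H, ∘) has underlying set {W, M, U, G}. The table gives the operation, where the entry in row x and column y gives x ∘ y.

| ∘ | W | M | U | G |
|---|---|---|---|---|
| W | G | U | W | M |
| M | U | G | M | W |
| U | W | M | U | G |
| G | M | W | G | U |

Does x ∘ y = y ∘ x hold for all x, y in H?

Check whether the table is symmetric across its main diagonal.
Every entry (row x, col y) equals the entry (row y, col x), so H is abelian.

Yes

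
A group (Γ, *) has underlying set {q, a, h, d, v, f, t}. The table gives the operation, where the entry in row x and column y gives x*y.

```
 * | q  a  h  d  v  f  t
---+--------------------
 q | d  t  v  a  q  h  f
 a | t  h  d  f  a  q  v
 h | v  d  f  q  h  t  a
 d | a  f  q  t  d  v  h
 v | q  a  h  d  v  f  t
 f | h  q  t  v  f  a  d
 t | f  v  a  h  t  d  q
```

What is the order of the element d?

7

The identity element is v (its row matches the header).
d^1 = d
d^2 = d*d = t
d^3 = t*d = h
d^4 = h*d = q
d^5 = q*d = a
d^6 = a*d = f
d^7 = f*d = v
The first power of d equal to the identity is d^7, so ord(d) = 7.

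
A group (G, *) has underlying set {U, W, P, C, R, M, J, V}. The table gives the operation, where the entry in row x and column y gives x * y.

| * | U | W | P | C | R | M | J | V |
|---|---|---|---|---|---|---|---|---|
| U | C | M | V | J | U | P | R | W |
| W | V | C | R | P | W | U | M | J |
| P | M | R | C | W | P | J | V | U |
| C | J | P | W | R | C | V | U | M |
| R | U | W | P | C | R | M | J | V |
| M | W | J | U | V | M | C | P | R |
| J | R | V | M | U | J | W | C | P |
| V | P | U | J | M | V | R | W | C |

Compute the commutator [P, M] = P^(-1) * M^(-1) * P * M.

C

Identity is R; from the table P^(-1) = W and M^(-1) = V.
W * V = J
J * P = M
M * M = C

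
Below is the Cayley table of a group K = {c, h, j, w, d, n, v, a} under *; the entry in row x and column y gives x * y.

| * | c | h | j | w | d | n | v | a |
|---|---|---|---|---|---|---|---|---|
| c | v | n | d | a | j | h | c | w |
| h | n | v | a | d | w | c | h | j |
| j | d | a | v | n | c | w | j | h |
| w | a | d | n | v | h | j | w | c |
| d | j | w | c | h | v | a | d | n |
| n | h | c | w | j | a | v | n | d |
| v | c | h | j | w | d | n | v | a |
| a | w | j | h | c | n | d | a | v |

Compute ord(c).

2

The identity element is v (its row matches the header).
c^1 = c
c^2 = c * c = v
The first power of c equal to the identity is c^2, so ord(c) = 2.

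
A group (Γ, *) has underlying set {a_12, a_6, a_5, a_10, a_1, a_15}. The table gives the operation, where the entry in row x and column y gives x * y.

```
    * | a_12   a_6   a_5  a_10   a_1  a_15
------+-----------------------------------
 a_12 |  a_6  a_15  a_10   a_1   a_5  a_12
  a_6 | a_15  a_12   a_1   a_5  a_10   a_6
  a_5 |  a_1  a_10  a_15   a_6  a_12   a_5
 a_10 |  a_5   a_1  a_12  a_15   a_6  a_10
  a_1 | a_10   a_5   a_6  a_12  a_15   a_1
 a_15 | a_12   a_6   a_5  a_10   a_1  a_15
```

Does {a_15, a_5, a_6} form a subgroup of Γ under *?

a_6 * a_6 = a_12, which is not in {a_15, a_5, a_6}.
The subset is not closed under *, so it is not a subgroup.

No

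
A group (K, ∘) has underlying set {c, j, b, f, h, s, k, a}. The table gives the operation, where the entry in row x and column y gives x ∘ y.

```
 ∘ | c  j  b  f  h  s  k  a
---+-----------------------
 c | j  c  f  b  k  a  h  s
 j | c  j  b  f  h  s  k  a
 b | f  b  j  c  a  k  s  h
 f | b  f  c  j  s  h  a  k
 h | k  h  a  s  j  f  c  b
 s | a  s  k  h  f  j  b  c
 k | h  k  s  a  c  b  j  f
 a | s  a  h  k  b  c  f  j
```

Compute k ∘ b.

s

Read row k, column b: k ∘ b = s.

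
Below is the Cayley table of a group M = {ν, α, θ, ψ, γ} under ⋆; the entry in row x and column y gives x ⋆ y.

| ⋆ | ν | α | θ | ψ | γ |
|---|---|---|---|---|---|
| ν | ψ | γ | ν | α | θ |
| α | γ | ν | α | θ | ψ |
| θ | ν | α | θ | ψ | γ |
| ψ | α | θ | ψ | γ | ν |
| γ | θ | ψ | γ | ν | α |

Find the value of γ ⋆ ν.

θ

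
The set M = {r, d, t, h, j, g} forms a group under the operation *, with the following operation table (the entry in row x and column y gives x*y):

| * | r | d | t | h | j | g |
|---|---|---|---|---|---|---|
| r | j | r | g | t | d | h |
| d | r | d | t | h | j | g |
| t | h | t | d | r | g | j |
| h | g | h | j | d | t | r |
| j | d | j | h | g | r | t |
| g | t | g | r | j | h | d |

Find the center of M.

{d}

An element z is central iff its row equals its column in the table.
For h: h*j = t ≠ g = j*h, so h ∉ Z.
Checking each element this way leaves Z(M) = {d}.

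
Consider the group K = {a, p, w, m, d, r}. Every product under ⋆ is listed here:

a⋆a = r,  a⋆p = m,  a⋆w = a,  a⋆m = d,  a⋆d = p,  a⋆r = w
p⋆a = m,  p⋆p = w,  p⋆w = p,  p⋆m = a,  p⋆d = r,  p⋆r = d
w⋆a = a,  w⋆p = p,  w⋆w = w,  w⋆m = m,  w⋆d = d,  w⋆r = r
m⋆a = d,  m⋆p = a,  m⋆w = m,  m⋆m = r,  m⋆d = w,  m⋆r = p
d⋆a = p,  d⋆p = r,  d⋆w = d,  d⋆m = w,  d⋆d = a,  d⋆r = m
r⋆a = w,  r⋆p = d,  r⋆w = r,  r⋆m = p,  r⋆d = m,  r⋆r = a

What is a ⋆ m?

d

Read row a, column m: a ⋆ m = d.
(Structurally, K here is isomorphic to the cyclic group Z_6.)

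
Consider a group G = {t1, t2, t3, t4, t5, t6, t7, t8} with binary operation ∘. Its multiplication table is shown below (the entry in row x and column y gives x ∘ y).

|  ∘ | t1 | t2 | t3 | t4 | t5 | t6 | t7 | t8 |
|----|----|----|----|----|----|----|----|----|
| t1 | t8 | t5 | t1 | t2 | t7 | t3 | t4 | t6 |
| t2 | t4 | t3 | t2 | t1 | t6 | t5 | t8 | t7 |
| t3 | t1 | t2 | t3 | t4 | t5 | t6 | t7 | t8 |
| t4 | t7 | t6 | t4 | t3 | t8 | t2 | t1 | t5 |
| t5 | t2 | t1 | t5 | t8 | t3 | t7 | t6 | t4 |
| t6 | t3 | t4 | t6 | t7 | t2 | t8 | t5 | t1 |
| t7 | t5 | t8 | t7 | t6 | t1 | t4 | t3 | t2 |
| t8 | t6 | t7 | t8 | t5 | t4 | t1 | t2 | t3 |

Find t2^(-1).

First locate the identity: row t3 matches the header, so t3 is the identity.
Scan row t2 for t3: t2 ∘ t2 = t3. Hence t2^(-1) = t2.

t2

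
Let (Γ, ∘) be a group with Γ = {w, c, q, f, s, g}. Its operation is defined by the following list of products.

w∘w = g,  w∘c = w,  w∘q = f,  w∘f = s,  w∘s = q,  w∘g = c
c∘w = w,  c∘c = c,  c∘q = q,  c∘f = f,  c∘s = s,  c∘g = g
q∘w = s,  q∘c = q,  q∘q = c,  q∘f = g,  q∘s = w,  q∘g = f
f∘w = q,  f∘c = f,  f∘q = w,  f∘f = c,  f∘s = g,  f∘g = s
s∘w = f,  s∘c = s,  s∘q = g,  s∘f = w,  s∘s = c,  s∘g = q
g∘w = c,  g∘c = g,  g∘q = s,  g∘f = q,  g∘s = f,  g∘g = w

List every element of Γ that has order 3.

Identity is c. Compute the order of each non-identity element by repeated multiplication:
  w: w → g → c  (order 3)
  q: q → c  (order 2)
  f: f → c  (order 2)
  s: s → c  (order 2)
  g: g → w → c  (order 3)
Elements of order 3: {g, w}.

{g, w}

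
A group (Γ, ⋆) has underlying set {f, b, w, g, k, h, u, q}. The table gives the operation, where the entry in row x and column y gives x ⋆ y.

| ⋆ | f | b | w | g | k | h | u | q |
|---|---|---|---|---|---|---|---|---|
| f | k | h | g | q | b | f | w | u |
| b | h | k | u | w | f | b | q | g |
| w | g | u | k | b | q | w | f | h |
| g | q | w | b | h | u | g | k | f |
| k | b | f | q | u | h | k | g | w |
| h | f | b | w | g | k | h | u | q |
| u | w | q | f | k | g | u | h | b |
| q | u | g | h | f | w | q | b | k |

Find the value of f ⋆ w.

Read row f, column w: f ⋆ w = g.

g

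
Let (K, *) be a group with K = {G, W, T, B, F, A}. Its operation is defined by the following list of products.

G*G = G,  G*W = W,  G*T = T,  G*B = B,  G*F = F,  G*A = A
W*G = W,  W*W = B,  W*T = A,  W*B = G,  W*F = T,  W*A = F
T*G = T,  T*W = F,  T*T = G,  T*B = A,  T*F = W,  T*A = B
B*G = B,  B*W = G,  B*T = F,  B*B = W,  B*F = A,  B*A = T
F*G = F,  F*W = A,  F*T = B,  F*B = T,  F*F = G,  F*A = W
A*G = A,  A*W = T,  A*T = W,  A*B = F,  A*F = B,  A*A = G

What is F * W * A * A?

A

F * W = A
A * A = G
G * A = A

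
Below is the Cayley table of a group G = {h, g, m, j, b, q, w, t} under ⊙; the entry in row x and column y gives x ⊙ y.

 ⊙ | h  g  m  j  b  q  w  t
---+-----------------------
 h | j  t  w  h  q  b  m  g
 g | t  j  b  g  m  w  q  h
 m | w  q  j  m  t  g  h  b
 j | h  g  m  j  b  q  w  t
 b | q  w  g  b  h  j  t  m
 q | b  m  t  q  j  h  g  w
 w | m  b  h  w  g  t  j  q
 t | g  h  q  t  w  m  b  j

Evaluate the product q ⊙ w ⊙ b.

m

q ⊙ w = g
g ⊙ b = m
(Structurally, G here is isomorphic to the dihedral group D_4.)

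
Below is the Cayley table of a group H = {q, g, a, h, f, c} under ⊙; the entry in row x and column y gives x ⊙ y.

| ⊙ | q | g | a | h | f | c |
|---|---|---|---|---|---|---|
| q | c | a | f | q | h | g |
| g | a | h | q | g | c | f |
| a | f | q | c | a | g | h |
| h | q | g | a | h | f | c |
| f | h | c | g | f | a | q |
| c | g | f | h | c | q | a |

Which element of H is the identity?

The identity e satisfies e ⊙ x = x for all x, so its row in the table reproduces the column headers.
Row h reads: q, g, a, h, f, c — exactly the header order. So h is the identity.

h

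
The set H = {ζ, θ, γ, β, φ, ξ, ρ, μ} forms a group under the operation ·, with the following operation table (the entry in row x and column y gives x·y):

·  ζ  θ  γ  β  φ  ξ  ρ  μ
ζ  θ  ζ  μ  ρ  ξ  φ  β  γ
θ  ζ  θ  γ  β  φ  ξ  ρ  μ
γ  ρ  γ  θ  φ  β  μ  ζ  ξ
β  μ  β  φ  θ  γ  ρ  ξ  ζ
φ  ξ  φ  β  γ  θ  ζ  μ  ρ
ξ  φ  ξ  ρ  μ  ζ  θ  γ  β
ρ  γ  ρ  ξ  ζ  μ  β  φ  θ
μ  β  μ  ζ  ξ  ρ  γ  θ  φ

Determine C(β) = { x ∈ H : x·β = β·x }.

{β, γ, θ, φ}

Compare row β with column β entry by entry.
φ·β = γ = β·φ, so φ commutes with β.
ζ·β = ρ but β·ζ = μ, so ζ does not.
Collecting the elements that commute with β: C(β) = {β, γ, θ, φ}.
(Structurally, H here is isomorphic to the dihedral group D_4.)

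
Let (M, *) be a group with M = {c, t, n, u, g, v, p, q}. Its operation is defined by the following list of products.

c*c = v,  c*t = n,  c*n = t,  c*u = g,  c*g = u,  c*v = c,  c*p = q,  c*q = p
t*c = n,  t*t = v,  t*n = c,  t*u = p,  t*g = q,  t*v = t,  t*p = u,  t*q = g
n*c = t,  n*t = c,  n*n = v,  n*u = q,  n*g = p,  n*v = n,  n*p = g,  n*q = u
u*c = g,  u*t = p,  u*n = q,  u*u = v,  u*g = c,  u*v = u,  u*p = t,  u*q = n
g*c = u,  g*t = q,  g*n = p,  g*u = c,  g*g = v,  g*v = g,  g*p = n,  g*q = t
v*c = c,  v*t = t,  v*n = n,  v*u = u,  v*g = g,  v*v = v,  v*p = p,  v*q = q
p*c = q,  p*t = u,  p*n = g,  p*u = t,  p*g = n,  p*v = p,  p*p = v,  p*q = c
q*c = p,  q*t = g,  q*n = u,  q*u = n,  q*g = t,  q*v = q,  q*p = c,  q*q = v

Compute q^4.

v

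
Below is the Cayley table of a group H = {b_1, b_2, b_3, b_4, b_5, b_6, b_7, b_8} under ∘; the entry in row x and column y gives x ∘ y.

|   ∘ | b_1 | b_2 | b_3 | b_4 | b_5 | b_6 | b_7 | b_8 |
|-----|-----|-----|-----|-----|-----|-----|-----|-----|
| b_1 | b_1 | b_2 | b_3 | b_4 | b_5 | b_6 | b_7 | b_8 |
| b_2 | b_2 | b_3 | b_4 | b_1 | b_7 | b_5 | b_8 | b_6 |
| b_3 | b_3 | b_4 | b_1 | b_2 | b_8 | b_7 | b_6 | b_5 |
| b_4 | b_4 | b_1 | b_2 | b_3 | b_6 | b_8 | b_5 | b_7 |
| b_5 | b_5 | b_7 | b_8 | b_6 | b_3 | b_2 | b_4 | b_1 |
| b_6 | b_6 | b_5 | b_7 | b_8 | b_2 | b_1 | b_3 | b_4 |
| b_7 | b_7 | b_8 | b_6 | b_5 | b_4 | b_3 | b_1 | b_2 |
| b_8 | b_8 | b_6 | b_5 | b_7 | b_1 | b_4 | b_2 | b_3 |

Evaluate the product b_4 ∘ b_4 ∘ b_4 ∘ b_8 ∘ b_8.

b_4 ∘ b_4 = b_3
b_3 ∘ b_4 = b_2
b_2 ∘ b_8 = b_6
b_6 ∘ b_8 = b_4

b_4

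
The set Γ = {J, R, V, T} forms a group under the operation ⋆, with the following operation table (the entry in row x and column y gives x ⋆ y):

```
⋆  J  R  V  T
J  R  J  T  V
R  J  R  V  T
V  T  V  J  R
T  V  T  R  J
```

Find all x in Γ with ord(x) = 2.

{J}

Identity is R. Compute the order of each non-identity element by repeated multiplication:
  J: J → R  (order 2)
  V: V → J → T → R  (order 4)
  T: T → J → V → R  (order 4)
Elements of order 2: {J}.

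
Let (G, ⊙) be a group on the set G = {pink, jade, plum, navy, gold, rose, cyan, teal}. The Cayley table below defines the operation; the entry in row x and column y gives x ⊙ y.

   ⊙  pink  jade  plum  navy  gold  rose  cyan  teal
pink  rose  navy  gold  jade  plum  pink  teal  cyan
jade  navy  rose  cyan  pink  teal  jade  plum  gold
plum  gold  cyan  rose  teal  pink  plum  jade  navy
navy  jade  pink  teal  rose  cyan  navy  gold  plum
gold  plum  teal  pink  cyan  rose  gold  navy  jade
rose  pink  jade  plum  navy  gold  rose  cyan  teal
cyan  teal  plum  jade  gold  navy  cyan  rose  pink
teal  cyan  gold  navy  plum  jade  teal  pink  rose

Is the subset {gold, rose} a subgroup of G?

Yes

{gold, rose} contains the identity rose.
Checking products: every product of two elements of {gold, rose} (read from the table) lies in {gold, rose}, so the set is closed.
In a finite group, a nonempty closed subset is a subgroup. So {gold, rose} ≤ G.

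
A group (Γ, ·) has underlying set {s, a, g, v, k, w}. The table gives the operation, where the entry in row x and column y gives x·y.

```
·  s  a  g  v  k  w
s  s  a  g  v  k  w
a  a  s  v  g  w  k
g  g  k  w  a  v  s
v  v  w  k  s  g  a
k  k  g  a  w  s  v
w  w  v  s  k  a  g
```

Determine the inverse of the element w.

g

First locate the identity: row s matches the header, so s is the identity.
Scan row w for s: w·g = s. Hence w^(-1) = g.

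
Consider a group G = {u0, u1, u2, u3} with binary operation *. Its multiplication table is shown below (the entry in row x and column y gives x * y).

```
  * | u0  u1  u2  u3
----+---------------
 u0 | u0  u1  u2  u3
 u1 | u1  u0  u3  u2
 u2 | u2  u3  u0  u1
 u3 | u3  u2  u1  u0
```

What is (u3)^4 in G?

u0

u3^1 = u3
u3^2 = u3 * u3 = u0
u3^3 = u0 * u3 = u3
u3^4 = u3 * u3 = u0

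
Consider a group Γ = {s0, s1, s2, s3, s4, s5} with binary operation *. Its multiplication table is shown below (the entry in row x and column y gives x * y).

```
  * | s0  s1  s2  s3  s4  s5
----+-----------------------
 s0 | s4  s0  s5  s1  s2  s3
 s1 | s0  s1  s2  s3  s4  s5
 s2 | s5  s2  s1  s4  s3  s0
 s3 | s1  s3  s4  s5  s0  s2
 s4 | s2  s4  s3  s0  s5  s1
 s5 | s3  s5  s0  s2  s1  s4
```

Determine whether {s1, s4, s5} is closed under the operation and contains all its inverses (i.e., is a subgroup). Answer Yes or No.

Yes

{s1, s4, s5} contains the identity s1.
Checking products: every product of two elements of {s1, s4, s5} (read from the table) lies in {s1, s4, s5}, so the set is closed.
In a finite group, a nonempty closed subset is a subgroup. So {s1, s4, s5} ≤ Γ.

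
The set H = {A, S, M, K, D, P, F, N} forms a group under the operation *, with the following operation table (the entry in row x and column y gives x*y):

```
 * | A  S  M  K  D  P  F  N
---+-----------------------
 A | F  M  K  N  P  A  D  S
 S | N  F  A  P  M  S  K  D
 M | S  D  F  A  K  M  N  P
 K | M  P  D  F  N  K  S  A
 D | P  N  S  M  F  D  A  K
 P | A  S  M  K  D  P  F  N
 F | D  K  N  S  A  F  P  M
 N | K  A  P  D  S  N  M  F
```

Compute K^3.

K^1 = K
K^2 = K*K = F
K^3 = F*K = S

S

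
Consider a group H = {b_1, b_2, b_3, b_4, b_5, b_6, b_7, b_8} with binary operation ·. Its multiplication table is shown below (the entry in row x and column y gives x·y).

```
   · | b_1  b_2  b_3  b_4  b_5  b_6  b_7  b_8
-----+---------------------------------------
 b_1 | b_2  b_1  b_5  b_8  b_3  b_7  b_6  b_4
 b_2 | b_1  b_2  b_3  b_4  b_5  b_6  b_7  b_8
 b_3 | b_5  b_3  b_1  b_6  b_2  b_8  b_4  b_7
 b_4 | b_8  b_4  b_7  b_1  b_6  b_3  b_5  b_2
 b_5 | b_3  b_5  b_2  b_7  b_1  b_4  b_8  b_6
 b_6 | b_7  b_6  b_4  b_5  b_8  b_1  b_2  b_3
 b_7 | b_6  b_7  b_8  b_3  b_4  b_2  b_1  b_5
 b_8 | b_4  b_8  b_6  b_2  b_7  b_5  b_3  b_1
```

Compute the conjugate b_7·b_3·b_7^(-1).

The identity is b_2. In row b_7, the entry b_2 sits in column b_6, so b_7^(-1) = b_6.
b_7·b_3 = b_8
b_8·b_6 = b_5

b_5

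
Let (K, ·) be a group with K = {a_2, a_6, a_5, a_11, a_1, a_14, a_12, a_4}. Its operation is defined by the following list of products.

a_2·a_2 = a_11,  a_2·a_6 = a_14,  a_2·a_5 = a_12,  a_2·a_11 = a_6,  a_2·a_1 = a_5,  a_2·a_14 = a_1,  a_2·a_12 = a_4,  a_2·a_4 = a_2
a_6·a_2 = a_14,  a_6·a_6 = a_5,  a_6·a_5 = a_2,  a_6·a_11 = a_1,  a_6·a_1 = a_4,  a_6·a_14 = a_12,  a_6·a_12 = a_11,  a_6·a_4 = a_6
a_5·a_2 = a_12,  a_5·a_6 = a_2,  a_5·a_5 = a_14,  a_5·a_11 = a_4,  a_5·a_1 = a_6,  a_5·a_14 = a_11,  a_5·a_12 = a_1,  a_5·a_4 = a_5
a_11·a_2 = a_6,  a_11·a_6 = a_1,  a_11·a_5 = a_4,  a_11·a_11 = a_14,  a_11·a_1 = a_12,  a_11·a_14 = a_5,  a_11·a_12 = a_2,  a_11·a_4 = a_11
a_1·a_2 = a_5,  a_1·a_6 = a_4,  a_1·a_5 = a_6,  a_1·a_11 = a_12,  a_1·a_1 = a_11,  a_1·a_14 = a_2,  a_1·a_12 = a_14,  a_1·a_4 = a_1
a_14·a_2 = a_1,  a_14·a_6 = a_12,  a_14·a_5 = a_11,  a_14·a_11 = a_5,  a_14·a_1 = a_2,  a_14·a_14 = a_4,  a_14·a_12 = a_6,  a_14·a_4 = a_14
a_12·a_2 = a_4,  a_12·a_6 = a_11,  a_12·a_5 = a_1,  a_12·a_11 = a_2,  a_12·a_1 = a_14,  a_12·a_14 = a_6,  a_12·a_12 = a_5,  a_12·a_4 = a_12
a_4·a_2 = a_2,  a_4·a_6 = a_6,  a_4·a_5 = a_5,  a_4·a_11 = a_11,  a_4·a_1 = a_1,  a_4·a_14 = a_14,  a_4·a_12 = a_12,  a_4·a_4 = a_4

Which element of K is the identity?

The identity e satisfies e·x = x for all x, so its row in the table reproduces the column headers.
Row a_4 reads: a_2, a_6, a_5, a_11, a_1, a_14, a_12, a_4 — exactly the header order. So a_4 is the identity.

a_4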